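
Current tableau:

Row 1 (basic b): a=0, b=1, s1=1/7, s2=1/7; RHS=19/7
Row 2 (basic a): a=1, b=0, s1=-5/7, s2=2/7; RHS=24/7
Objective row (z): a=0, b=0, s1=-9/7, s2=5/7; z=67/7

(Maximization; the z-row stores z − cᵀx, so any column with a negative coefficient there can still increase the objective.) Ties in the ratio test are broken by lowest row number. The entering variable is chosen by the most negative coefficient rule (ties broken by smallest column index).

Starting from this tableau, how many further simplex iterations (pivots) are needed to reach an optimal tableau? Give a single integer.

1

pivot: s1 in, b out → z = 34
No improving column remains; optimal.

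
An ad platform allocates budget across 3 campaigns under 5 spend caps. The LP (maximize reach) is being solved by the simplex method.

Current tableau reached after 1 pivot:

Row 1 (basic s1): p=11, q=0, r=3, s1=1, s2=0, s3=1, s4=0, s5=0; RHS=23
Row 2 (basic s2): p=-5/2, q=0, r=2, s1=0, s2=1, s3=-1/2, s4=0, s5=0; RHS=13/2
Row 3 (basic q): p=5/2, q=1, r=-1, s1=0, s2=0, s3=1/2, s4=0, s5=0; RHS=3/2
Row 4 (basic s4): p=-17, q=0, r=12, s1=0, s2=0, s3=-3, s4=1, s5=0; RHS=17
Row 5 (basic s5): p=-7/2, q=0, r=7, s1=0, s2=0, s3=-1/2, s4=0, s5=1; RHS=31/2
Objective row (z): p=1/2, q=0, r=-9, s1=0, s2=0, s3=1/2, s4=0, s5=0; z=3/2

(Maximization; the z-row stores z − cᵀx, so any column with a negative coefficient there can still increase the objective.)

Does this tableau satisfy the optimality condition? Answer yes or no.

no

Column r has objective-row coefficient -9, which is negative; an improving pivot exists, so not yet optimal.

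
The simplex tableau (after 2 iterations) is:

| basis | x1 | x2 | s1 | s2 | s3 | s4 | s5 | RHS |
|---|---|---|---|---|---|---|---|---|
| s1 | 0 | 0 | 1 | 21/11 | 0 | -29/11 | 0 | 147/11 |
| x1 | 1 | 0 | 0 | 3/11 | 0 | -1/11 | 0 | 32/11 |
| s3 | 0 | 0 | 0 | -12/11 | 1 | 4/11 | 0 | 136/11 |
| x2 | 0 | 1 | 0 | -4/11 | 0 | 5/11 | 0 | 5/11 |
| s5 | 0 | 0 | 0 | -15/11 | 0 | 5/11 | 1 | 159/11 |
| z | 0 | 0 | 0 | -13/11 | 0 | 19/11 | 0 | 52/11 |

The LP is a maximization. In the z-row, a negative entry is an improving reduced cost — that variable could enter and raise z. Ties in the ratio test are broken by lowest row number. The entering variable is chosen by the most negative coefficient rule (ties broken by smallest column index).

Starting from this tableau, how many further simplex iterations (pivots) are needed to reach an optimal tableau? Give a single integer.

1

pivot: s2 in, s1 out → z = 13
No improving column remains; optimal.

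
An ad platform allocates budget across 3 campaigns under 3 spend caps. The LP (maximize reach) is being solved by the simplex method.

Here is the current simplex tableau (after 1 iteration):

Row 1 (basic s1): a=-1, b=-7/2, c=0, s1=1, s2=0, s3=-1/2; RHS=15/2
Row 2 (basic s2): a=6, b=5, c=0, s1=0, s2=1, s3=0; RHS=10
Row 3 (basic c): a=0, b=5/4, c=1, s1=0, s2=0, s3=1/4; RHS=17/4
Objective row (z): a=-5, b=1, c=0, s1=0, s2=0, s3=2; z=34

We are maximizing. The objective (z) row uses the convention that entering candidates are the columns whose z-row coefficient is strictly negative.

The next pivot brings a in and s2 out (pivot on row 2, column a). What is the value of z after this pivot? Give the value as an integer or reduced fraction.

127/3

Minimum ratio for a: 10/6 = 5/3.
z changes by −(z-row coeff of a)·ratio = −(-5)·(5/3) = 25/3.
New z = 34 + (25/3) = 127/3.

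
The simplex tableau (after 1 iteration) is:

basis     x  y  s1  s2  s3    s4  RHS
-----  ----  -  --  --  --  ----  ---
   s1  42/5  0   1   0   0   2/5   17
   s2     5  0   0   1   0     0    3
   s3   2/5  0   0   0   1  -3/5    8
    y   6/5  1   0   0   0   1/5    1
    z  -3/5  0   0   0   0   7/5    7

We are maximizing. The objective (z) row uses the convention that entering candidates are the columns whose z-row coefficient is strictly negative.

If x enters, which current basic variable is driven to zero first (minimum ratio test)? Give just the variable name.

s2

Ratios: row 1 (s1): 17/(42/5) = 85/42; row 2 (s2): 3/5 = 3/5; row 3 (s3): 8/(2/5) = 20; row 4 (y): 1/(6/5) = 5/6.
Minimum ratio 3/5 is in the s2 row, so s2 leaves.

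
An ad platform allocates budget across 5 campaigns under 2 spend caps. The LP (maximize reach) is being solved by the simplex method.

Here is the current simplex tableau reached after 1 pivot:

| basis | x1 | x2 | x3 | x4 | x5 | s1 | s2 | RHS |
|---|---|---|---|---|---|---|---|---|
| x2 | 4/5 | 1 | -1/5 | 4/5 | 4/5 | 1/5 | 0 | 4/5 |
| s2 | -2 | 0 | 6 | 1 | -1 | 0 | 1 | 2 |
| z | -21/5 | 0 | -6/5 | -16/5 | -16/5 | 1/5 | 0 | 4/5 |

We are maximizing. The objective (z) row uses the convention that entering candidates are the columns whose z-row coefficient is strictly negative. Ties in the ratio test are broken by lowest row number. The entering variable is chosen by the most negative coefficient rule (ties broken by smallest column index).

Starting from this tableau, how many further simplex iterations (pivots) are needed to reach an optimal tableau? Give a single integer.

2

pivot: x1 in, x2 out → z = 5
pivot: x3 in, s2 out → z = 73/11
No improving column remains; optimal.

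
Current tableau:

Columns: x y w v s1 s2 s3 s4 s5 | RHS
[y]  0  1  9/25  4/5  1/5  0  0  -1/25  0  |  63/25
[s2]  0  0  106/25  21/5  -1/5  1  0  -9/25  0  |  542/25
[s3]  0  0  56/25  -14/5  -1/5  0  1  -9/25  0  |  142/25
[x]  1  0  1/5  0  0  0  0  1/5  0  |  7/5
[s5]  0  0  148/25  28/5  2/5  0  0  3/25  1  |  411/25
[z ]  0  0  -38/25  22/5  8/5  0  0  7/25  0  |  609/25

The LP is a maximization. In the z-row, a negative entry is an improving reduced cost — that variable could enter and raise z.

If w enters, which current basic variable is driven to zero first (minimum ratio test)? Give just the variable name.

Ratios: row 1 (y): (63/25)/(9/25) = 7; row 2 (s2): (542/25)/(106/25) = 271/53; row 3 (s3): (142/25)/(56/25) = 71/28; row 4 (x): (7/5)/(1/5) = 7; row 5 (s5): (411/25)/(148/25) = 411/148.
Minimum ratio 71/28 is in the s3 row, so s3 leaves.

s3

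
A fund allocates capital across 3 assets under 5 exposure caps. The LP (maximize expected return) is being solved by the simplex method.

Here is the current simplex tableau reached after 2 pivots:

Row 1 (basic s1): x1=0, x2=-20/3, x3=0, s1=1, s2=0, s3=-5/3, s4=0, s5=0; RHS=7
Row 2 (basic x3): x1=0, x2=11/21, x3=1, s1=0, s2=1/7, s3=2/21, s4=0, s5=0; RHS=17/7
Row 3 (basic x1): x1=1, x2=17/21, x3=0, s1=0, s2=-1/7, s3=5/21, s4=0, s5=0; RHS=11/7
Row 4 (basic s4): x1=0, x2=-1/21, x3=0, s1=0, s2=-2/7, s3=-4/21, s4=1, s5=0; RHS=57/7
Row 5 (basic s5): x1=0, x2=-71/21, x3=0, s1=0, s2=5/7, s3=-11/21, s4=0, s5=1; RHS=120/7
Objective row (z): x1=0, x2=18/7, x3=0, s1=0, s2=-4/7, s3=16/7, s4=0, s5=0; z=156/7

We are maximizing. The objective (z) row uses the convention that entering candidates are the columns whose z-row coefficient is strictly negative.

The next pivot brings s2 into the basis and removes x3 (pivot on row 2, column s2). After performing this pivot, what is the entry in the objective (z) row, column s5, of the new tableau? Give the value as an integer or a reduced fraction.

Pivot element is row 2, column s2: 1/7.
Normalize row 2: new (row 2, s5) = 0/(1/7) = 0.
z-row ← z-row − (-4/7)·(new row 2): 0 − (-4/7)·0 = 0.

0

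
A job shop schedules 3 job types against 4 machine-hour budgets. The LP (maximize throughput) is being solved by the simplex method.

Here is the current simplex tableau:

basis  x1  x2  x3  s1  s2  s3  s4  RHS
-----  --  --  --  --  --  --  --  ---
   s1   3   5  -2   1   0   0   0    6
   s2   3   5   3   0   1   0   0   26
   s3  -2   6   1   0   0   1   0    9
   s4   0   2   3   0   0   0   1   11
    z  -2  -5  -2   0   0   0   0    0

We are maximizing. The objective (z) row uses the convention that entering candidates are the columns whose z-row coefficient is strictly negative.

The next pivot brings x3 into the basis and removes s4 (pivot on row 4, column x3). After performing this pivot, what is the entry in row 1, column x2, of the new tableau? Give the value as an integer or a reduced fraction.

Pivot element is row 4, column x3: 3.
Normalize row 4: new (row 4, x2) = 2/3 = 2/3.
row 1 ← row 1 − (-2)·(new row 4): 5 − (-2)·(2/3) = 19/3.

19/3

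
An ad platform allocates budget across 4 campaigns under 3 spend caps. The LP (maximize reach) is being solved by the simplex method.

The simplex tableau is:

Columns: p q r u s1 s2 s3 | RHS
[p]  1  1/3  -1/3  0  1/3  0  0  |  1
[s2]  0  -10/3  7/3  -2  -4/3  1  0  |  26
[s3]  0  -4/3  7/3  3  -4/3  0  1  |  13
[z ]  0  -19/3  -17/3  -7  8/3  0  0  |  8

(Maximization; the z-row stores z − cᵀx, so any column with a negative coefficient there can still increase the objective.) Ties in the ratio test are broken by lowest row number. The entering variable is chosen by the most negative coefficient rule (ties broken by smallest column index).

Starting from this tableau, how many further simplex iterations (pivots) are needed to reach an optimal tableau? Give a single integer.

pivot: u in, s3 out → z = 115/3
pivot: q in, p out → z = 200/3
pivot: r in, u out → z = 231
No improving column remains; optimal.

3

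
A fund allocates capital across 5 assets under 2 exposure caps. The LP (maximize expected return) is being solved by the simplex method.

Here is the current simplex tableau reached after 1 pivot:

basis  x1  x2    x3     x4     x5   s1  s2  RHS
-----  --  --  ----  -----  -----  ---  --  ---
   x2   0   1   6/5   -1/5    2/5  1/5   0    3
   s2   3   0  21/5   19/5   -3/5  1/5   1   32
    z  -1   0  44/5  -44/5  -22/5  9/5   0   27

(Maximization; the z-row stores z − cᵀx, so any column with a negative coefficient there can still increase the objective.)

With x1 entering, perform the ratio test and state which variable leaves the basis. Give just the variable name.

Ratios: row 1 (x2): entry 0 ≤ 0, skip; row 2 (s2): 32/3 = 32/3.
Minimum ratio 32/3 is in the s2 row, so s2 leaves.

s2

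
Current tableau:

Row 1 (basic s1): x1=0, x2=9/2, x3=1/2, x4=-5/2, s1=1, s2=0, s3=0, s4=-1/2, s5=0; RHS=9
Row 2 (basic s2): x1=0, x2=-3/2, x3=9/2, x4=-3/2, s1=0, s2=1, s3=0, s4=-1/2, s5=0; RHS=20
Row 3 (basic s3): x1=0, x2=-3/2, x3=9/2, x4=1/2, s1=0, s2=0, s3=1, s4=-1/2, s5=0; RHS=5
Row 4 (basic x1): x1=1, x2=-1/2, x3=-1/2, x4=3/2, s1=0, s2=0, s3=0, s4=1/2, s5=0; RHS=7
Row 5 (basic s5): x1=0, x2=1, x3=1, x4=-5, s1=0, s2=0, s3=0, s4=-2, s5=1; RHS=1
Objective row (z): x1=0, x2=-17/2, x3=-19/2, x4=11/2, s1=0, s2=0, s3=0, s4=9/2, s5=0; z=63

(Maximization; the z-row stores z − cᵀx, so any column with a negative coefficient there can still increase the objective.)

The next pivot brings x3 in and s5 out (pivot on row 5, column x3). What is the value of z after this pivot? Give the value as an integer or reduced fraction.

145/2

Minimum ratio for x3: 1/1 = 1.
z changes by −(z-row coeff of x3)·ratio = −(-19/2)·1 = 19/2.
New z = 63 + (19/2) = 145/2.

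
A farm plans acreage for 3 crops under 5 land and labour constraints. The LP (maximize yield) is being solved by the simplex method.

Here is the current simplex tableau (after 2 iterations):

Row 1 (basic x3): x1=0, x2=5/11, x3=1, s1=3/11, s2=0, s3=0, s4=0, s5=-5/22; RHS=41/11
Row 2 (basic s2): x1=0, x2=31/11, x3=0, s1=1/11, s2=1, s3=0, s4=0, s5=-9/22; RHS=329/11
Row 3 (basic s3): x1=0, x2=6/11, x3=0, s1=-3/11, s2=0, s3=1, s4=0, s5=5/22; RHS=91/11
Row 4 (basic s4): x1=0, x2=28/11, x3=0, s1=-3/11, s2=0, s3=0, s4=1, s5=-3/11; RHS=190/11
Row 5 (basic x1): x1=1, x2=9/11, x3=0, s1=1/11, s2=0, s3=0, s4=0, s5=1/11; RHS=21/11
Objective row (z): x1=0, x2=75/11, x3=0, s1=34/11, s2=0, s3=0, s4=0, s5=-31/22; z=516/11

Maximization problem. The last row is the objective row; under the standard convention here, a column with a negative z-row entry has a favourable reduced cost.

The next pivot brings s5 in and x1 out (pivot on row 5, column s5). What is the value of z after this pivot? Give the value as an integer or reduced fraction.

Minimum ratio for s5: (21/11)/(1/11) = 21.
z changes by −(z-row coeff of s5)·ratio = −(-31/22)·21 = 651/22.
New z = 516/11 + (651/22) = 153/2.

153/2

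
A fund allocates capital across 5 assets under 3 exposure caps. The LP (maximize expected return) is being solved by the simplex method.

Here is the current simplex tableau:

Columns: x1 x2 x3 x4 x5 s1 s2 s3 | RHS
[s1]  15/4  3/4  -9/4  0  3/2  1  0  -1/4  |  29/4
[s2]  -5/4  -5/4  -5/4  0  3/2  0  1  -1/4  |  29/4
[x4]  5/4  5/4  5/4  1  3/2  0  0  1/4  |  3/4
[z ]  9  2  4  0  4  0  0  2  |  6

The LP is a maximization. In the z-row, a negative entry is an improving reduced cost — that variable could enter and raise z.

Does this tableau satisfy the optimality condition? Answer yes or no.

yes

No objective-row coefficient is strictly negative, so no entering variable exists; the tableau is optimal.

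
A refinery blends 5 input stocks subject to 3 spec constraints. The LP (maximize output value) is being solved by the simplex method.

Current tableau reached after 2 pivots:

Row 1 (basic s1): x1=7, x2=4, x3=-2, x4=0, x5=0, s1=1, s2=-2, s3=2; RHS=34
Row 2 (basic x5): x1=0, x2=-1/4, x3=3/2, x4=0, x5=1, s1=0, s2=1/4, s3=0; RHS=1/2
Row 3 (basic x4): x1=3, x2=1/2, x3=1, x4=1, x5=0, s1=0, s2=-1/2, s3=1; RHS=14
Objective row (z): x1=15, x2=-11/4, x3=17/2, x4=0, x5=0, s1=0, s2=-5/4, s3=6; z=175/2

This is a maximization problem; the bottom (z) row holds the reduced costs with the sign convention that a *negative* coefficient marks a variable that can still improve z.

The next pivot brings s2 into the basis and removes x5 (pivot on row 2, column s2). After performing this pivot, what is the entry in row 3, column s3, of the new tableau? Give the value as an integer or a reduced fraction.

1

Pivot element is row 2, column s2: 1/4.
Normalize row 2: new (row 2, s3) = 0/(1/4) = 0.
row 3 ← row 3 − (-1/2)·(new row 2): 1 − (-1/2)·0 = 1.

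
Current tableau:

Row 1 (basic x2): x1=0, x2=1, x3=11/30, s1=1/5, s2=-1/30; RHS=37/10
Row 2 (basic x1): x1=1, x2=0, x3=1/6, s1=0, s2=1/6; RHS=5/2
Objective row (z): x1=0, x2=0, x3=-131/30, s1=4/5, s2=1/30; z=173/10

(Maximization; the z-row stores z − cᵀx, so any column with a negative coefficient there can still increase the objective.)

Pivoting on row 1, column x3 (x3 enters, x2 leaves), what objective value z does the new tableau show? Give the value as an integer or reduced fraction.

675/11

Minimum ratio for x3: (37/10)/(11/30) = 111/11.
z changes by −(z-row coeff of x3)·ratio = −(-131/30)·(111/11) = 4847/110.
New z = 173/10 + (4847/110) = 675/11.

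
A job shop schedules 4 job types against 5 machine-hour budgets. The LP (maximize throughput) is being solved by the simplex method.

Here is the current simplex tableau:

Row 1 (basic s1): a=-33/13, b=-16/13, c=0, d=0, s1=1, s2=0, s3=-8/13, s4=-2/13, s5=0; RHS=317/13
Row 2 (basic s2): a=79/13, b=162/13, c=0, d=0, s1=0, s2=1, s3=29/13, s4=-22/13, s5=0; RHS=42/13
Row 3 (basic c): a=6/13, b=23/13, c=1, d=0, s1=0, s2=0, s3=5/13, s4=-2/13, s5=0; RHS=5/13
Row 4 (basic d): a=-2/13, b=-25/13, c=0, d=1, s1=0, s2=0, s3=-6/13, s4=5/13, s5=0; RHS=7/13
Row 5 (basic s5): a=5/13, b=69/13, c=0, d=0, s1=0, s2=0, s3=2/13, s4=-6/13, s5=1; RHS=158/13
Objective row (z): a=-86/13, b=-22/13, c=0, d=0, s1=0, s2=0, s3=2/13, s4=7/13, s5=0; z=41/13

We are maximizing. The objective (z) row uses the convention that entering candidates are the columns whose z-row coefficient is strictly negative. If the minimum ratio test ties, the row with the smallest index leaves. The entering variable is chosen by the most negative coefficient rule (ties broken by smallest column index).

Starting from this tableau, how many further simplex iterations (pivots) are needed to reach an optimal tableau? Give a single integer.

2

pivot: a in, s2 out → z = 527/79
pivot: s4 in, d out → z = 244/27
No improving column remains; optimal.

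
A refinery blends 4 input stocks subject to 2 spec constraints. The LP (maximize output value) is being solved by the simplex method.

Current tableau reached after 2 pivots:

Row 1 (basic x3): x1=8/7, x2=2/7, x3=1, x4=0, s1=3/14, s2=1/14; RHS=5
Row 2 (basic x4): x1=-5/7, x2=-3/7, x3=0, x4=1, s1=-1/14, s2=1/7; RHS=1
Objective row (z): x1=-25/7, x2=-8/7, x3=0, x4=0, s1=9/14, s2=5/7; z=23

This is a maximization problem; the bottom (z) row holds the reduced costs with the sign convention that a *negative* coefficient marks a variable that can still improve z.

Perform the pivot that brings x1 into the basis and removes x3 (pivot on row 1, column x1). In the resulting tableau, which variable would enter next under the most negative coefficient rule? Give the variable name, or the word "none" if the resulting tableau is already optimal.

Pivot element 8/7. New z-row = old z-row − (-25/7)·(row 1/(8/7)).
Updated z-row coefficients: x1: 0, x2: -1/4, x3: 25/8, x4: 0, s1: 21/16, s2: 15/16.
The most negative is -1/4 in column x2, so x2 would enter next.

x2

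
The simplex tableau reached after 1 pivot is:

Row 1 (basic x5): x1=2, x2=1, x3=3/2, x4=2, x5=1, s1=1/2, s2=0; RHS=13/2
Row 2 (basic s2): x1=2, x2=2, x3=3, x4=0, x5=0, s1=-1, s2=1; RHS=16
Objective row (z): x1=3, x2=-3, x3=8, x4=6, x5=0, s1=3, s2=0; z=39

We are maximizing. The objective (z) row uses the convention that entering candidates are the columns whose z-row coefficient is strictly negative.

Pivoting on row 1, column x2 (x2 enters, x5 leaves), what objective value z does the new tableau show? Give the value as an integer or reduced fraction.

Minimum ratio for x2: (13/2)/1 = 13/2.
z changes by −(z-row coeff of x2)·ratio = −(-3)·(13/2) = 39/2.
New z = 39 + (39/2) = 117/2.

117/2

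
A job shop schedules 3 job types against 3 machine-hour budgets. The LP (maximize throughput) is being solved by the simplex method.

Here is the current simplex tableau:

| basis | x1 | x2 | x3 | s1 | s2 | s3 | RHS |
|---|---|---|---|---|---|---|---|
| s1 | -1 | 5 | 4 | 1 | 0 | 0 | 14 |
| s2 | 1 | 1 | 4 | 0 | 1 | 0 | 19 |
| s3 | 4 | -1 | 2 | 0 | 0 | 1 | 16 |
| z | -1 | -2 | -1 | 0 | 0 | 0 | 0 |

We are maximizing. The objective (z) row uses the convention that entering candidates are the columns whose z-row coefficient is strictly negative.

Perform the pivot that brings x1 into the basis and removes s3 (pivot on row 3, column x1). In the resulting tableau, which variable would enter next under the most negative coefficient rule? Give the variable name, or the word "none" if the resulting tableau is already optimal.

x2

Pivot element 4. New z-row = old z-row − (-1)·(row 3/4).
Updated z-row coefficients: x1: 0, x2: -9/4, x3: -1/2, s1: 0, s2: 0, s3: 1/4.
The most negative is -9/4 in column x2, so x2 would enter next.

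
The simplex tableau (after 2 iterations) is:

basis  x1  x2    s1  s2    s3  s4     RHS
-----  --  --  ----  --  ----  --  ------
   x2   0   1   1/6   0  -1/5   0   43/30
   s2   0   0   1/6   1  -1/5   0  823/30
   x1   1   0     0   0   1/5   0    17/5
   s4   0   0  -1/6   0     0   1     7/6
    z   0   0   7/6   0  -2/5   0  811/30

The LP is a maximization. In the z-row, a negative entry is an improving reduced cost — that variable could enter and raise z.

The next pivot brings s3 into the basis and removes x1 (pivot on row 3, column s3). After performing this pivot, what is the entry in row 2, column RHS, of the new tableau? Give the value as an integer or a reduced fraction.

Pivot element is row 3, column s3: 1/5.
Normalize row 3: new (row 3, RHS) = (17/5)/(1/5) = 17.
row 2 ← row 2 − (-1/5)·(new row 3): 823/30 − (-1/5)·17 = 185/6.

185/6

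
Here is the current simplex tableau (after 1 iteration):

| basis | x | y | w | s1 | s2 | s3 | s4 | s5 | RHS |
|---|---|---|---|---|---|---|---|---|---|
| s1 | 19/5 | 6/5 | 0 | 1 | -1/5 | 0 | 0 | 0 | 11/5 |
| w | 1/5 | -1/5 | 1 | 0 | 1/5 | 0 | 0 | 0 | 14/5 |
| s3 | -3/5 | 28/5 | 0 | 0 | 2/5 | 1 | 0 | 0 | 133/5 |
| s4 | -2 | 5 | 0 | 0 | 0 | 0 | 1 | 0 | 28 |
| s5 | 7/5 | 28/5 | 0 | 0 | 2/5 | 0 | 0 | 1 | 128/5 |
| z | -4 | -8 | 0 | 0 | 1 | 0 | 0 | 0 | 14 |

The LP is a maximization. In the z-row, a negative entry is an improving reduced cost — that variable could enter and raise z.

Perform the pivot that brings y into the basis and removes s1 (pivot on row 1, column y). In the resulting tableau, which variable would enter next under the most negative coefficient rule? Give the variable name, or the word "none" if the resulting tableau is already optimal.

Pivot element 6/5. New z-row = old z-row − (-8)·(row 1/(6/5)).
Updated z-row coefficients: x: 64/3, y: 0, w: 0, s1: 20/3, s2: -1/3, s3: 0, s4: 0, s5: 0.
The most negative is -1/3 in column s2, so s2 would enter next.

s2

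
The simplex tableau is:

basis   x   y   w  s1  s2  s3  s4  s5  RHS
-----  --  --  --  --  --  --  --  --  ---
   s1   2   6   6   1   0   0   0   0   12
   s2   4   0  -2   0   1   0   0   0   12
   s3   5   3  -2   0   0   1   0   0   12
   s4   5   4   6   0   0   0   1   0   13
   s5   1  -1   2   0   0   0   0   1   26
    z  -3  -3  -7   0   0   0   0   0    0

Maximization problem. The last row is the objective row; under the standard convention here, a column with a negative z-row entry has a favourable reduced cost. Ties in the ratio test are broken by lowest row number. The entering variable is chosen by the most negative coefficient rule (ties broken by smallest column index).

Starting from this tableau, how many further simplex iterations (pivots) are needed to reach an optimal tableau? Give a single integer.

2

pivot: w in, s1 out → z = 14
pivot: x in, s4 out → z = 128/9
No improving column remains; optimal.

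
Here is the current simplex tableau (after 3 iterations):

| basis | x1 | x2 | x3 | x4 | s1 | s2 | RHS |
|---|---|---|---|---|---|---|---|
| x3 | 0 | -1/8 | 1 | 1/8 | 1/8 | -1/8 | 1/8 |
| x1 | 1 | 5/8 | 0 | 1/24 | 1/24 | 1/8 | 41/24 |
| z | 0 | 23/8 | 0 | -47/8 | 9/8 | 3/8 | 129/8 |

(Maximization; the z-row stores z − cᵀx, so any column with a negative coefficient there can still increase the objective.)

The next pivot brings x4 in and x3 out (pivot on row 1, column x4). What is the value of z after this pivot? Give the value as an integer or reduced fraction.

22

Minimum ratio for x4: (1/8)/(1/8) = 1.
z changes by −(z-row coeff of x4)·ratio = −(-47/8)·1 = 47/8.
New z = 129/8 + (47/8) = 22.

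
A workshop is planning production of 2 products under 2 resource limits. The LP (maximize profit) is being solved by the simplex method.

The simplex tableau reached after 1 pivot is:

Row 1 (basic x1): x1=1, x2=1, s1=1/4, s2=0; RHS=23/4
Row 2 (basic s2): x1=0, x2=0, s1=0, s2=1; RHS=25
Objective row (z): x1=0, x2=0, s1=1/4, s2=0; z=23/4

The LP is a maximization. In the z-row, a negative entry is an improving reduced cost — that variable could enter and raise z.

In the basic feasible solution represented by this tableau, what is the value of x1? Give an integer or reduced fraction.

x1 is basic (row 1); its value is the RHS of that row: 23/4.

23/4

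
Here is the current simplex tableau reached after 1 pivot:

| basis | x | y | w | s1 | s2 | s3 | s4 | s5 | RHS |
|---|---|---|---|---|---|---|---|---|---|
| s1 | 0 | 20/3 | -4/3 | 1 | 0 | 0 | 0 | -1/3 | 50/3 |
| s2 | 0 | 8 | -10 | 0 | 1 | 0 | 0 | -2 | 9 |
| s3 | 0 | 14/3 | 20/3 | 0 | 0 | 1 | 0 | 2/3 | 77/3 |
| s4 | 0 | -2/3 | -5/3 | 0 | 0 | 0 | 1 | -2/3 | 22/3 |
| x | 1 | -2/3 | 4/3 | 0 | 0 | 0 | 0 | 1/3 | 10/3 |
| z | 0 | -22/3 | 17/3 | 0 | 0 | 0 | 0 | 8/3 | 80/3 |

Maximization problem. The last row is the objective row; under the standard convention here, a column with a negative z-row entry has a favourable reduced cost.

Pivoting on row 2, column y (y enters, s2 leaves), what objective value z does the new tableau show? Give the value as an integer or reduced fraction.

419/12

Minimum ratio for y: 9/8 = 9/8.
z changes by −(z-row coeff of y)·ratio = −(-22/3)·(9/8) = 33/4.
New z = 80/3 + (33/4) = 419/12.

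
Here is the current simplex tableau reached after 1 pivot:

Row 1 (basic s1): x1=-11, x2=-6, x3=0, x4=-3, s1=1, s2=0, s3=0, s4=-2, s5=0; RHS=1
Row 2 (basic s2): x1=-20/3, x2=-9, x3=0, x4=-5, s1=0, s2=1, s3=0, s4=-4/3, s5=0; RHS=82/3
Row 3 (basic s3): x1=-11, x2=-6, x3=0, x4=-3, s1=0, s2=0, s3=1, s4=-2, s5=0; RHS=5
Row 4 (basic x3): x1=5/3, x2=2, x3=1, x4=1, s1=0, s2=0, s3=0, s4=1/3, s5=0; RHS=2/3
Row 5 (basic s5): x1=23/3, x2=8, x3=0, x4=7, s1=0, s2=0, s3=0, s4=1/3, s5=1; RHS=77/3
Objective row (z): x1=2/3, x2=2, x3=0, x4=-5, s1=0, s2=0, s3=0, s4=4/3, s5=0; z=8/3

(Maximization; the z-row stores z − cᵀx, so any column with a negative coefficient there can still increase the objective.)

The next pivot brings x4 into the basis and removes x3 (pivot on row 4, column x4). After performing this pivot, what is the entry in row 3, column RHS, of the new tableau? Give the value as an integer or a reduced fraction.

Pivot element is row 4, column x4: 1.
Normalize row 4: new (row 4, RHS) = (2/3)/1 = 2/3.
row 3 ← row 3 − (-3)·(new row 4): 5 − (-3)·(2/3) = 7.

7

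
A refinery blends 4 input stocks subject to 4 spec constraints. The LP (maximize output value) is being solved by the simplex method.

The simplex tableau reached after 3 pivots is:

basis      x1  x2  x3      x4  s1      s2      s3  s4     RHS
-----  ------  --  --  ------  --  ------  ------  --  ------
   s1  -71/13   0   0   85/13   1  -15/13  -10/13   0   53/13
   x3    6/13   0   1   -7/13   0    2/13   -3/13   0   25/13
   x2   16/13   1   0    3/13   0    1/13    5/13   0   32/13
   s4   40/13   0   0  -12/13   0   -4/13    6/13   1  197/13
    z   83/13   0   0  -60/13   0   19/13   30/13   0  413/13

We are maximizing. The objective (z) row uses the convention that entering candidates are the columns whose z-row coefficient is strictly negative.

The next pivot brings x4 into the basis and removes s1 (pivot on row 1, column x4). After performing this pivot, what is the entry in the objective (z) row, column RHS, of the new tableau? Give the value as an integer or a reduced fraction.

Pivot element is row 1, column x4: 85/13.
Normalize row 1: new (row 1, RHS) = (53/13)/(85/13) = 53/85.
z-row ← z-row − (-60/13)·(new row 1): 413/13 − (-60/13)·(53/85) = 589/17.

589/17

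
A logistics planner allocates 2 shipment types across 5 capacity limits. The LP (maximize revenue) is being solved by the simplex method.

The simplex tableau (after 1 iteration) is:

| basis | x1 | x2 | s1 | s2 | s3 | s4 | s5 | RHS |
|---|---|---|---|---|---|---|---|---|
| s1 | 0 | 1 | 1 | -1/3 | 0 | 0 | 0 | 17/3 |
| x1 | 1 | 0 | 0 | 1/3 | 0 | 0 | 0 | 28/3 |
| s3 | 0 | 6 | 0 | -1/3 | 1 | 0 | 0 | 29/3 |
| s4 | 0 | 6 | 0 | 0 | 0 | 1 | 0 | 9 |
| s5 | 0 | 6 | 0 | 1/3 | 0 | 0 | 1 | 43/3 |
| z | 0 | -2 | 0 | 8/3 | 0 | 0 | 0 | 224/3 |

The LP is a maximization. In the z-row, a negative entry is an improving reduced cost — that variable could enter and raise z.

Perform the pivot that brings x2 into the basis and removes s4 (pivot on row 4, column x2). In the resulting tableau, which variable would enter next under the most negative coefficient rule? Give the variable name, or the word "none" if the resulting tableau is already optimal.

Pivot element 6. New z-row = old z-row − (-2)·(row 4/6).
Updated z-row coefficients: x1: 0, x2: 0, s1: 0, s2: 8/3, s3: 0, s4: 1/3, s5: 0.
No coefficient is strictly negative; the tableau after this pivot is optimal.

none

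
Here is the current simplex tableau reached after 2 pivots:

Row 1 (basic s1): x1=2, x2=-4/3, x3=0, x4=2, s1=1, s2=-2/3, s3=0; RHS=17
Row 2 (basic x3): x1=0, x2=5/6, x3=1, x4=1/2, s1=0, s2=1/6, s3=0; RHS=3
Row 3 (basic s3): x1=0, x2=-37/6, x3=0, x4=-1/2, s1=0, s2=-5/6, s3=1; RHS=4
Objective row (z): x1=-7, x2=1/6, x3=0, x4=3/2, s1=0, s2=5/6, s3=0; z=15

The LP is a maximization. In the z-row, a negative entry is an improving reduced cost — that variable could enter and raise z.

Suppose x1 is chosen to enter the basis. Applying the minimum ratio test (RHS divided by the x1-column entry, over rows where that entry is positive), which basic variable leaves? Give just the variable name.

s1

Ratios: row 1 (s1): 17/2 = 17/2; row 2 (x3): entry 0 ≤ 0, skip; row 3 (s3): entry 0 ≤ 0, skip.
Minimum ratio 17/2 is in the s1 row, so s1 leaves.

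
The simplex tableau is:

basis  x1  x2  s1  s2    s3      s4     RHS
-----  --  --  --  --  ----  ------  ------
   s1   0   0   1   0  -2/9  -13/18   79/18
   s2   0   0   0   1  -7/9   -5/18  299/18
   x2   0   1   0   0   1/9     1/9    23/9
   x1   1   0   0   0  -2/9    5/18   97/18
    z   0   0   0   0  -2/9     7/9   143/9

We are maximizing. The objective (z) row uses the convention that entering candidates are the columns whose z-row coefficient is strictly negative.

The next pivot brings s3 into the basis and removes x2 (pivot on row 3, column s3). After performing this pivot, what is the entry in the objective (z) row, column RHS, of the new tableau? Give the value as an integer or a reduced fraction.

Pivot element is row 3, column s3: 1/9.
Normalize row 3: new (row 3, RHS) = (23/9)/(1/9) = 23.
z-row ← z-row − (-2/9)·(new row 3): 143/9 − (-2/9)·23 = 21.

21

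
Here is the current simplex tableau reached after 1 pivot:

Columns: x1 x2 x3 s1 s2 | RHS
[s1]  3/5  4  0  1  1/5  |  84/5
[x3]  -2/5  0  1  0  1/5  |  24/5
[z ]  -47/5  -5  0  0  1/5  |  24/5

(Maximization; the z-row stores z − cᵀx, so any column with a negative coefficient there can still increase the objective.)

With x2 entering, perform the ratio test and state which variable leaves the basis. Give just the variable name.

s1

Ratios: row 1 (s1): (84/5)/4 = 21/5; row 2 (x3): entry 0 ≤ 0, skip.
Minimum ratio 21/5 is in the s1 row, so s1 leaves.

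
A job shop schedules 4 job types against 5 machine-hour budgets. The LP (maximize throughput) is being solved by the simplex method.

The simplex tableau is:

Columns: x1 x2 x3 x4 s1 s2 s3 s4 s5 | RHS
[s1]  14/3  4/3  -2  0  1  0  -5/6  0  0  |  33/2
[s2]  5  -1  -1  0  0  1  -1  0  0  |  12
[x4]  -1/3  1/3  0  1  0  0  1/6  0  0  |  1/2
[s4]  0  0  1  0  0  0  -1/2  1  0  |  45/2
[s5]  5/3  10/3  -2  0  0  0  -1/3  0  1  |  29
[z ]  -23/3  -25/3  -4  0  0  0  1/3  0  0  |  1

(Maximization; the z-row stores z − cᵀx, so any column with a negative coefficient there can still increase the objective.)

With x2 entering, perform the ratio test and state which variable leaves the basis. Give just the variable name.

x4

Ratios: row 1 (s1): (33/2)/(4/3) = 99/8; row 2 (s2): entry -1 ≤ 0, skip; row 3 (x4): (1/2)/(1/3) = 3/2; row 4 (s4): entry 0 ≤ 0, skip; row 5 (s5): 29/(10/3) = 87/10.
Minimum ratio 3/2 is in the x4 row, so x4 leaves.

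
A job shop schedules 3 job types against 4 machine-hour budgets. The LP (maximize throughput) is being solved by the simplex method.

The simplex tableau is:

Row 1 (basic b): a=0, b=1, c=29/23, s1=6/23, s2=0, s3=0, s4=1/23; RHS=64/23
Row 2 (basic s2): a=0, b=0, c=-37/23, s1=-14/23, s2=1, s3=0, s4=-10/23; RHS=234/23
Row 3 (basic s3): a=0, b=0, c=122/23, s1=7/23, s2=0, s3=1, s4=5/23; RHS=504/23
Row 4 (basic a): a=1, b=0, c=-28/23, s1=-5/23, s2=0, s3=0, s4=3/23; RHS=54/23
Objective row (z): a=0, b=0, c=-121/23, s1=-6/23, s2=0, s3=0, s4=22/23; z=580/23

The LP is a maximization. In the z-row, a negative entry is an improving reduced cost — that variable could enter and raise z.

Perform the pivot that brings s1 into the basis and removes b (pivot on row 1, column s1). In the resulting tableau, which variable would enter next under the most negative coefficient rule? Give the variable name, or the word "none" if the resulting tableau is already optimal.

c

Pivot element 6/23. New z-row = old z-row − (-6/23)·(row 1/(6/23)).
Updated z-row coefficients: a: 0, b: 1, c: -4, s1: 0, s2: 0, s3: 0, s4: 1.
The most negative is -4 in column c, so c would enter next.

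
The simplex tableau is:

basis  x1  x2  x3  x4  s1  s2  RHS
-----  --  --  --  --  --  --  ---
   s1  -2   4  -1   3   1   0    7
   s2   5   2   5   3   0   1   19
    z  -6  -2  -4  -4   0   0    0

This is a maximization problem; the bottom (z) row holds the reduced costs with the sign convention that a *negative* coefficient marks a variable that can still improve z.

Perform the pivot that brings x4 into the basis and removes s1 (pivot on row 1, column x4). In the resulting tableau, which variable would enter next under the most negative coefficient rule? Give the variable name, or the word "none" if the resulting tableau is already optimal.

Pivot element 3. New z-row = old z-row − (-4)·(row 1/3).
Updated z-row coefficients: x1: -26/3, x2: 10/3, x3: -16/3, x4: 0, s1: 4/3, s2: 0.
The most negative is -26/3 in column x1, so x1 would enter next.

x1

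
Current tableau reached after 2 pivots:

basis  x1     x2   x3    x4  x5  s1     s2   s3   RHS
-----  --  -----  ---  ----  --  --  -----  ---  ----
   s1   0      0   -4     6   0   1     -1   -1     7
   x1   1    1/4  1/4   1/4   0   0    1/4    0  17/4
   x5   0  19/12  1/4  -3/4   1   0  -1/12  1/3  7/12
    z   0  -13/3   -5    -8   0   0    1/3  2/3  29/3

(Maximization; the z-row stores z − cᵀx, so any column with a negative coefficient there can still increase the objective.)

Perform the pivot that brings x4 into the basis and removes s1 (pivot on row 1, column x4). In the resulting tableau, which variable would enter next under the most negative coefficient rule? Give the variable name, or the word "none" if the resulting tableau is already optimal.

x3

Pivot element 6. New z-row = old z-row − (-8)·(row 1/6).
Updated z-row coefficients: x1: 0, x2: -13/3, x3: -31/3, x4: 0, x5: 0, s1: 4/3, s2: -1, s3: -2/3.
The most negative is -31/3 in column x3, so x3 would enter next.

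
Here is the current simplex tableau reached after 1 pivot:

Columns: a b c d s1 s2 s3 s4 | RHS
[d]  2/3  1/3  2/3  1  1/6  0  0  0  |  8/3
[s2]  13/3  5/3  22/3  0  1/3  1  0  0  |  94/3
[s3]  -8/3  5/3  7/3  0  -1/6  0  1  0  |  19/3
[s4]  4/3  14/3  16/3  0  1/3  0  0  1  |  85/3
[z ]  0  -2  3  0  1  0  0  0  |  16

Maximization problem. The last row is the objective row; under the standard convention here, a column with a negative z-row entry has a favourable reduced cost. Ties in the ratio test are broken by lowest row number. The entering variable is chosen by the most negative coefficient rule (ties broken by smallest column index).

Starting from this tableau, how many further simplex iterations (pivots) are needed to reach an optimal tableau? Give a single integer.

2

pivot: b in, s3 out → z = 118/5
pivot: a in, d out → z = 82/3
No improving column remains; optimal.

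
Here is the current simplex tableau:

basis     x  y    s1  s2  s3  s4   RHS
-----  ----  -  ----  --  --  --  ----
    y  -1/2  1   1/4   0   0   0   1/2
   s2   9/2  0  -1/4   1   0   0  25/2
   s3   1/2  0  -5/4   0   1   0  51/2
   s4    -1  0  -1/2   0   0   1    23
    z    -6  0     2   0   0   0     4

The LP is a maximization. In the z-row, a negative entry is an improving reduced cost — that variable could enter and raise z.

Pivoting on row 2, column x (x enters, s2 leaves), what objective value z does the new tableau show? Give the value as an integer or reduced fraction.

Minimum ratio for x: (25/2)/(9/2) = 25/9.
z changes by −(z-row coeff of x)·ratio = −(-6)·(25/9) = 50/3.
New z = 4 + (50/3) = 62/3.

62/3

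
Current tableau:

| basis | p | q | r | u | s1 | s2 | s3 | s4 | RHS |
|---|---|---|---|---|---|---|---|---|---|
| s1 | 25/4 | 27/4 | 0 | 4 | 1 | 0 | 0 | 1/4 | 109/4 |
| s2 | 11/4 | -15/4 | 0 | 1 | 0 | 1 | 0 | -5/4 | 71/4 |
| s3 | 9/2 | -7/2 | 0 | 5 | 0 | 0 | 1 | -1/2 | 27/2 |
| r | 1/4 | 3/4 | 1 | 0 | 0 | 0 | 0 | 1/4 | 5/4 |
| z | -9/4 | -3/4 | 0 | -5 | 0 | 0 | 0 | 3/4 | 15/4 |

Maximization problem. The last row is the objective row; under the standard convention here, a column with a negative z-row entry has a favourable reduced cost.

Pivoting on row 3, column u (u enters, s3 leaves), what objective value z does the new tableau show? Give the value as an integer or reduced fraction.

69/4

Minimum ratio for u: (27/2)/5 = 27/10.
z changes by −(z-row coeff of u)·ratio = −(-5)·(27/10) = 27/2.
New z = 15/4 + (27/2) = 69/4.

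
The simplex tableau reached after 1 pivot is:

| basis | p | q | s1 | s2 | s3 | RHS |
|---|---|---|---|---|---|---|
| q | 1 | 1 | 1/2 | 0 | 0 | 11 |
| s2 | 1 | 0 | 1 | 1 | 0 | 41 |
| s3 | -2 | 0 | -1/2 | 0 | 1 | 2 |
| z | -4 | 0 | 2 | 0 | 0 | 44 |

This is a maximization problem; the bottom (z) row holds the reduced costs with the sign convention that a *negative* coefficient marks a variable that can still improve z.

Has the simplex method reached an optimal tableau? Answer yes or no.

Column p has objective-row coefficient -4, which is negative; an improving pivot exists, so not yet optimal.

no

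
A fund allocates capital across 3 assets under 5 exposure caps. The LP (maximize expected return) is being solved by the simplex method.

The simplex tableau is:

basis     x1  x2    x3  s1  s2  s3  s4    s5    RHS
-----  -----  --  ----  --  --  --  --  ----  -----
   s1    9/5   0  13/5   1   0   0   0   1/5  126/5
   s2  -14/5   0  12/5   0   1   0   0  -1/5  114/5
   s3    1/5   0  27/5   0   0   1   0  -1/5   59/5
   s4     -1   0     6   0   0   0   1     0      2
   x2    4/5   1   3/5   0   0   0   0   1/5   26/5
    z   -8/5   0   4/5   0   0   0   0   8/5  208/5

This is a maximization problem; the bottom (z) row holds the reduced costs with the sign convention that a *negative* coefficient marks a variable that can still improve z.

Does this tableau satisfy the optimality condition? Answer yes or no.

Column x1 has objective-row coefficient -8/5, which is negative; an improving pivot exists, so not yet optimal.

no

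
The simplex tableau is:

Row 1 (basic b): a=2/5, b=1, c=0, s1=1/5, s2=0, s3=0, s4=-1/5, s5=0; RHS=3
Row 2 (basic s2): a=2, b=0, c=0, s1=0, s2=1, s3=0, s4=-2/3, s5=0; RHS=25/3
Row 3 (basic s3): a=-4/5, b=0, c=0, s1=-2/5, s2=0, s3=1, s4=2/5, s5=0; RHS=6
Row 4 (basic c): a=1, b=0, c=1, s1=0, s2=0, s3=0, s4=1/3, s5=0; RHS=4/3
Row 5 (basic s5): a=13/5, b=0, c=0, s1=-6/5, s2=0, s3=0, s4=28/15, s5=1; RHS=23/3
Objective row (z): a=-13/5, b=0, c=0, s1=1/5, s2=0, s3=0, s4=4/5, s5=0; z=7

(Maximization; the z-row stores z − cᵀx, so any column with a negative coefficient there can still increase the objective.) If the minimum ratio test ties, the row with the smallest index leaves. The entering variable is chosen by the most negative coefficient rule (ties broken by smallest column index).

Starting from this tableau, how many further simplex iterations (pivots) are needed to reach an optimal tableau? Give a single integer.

pivot: a in, c out → z = 157/15
No improving column remains; optimal.

1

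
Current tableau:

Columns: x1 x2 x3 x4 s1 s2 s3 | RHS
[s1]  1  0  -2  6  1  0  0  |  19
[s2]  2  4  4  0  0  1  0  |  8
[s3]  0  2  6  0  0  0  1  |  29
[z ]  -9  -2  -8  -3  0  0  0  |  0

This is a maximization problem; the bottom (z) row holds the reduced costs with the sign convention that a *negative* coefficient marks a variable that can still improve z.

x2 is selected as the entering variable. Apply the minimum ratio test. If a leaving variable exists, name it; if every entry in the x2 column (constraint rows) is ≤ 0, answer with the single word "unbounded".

s2

Ratios: row 1 (s1): entry 0 ≤ 0, skip; row 2 (s2): 8/4 = 2; row 3 (s3): 29/2 = 29/2.
Minimum ratio is in the s2 row, so s2 leaves.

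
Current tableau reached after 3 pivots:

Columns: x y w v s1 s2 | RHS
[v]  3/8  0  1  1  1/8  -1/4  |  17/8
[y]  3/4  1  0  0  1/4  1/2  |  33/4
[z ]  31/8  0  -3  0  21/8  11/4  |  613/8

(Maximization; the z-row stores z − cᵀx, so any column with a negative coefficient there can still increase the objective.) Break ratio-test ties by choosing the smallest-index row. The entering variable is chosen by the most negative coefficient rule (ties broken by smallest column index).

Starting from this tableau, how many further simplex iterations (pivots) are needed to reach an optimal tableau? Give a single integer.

1

pivot: w in, v out → z = 83
No improving column remains; optimal.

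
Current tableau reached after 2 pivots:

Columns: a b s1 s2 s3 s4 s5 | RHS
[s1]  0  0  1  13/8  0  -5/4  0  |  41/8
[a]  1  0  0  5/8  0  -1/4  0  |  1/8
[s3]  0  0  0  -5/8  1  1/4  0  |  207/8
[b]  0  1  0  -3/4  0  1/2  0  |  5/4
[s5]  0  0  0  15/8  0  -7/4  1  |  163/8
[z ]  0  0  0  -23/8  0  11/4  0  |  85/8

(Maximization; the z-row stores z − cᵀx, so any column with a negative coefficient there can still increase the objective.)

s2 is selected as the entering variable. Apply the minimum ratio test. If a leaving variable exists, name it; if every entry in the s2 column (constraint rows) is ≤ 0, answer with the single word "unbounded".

Ratios: row 1 (s1): (41/8)/(13/8) = 41/13; row 2 (a): (1/8)/(5/8) = 1/5; row 3 (s3): entry -5/8 ≤ 0, skip; row 4 (b): entry -3/4 ≤ 0, skip; row 5 (s5): (163/8)/(15/8) = 163/15.
Minimum ratio is in the a row, so a leaves.

a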